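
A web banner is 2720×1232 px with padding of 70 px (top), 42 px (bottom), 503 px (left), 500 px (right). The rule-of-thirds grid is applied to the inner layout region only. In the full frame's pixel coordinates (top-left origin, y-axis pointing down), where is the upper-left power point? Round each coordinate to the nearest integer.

Content width = 2720 − 503 − 500 = 1717 px; content height = 1232 − 70 − 42 = 1120 px.
Upper-left is one-third across and one-third down within the inner layout region.
x = 503 + 1 × 1717/3 = 503 + 572.33 ≈ 1075
y = 70 + 1 × 1120/3 = 70 + 373.33 ≈ 443

(1075, 443)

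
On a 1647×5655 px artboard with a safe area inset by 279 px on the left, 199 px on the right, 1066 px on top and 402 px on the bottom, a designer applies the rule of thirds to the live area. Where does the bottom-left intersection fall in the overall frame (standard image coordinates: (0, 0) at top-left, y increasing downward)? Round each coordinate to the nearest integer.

x = 669 px, y = 3857 px

Content width = 1647 − 279 − 199 = 1169 px; content height = 5655 − 1066 − 402 = 4187 px.
Bottom-left is one-third across and two-thirds down within the live area.
x = 279 + 1 × 1169/3 = 279 + 389.67 ≈ 669
y = 1066 + 2 × 4187/3 = 1066 + 2791.33 ≈ 3857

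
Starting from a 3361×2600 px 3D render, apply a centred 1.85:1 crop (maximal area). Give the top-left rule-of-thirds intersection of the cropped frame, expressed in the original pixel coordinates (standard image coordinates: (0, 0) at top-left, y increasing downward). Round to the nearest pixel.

(1120, 997)

3361/2600 < 1.85/1, so the 1.85:1 crop keeps the full width 3361 and trims height to 3361 × 1/1.85 = 1816.76 px.
Top offset = (2600 − 1816.76)/2 = 391.62 px; left offset = 0.
Top-left is one-third across and one-third down within the crop:
x = 0.00 + 1 × 3361.00/3 ≈ 1120; y = 391.62 + 1 × 1816.76/3 ≈ 997.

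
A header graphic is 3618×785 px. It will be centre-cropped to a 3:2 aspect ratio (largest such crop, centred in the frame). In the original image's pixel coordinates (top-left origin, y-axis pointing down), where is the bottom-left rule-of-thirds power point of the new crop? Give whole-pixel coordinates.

3618/785 > 3/2, so the 3:2 crop keeps the full height 785 and trims width to 785 × 3/2 = 1177.50 px.
Left offset = (3618 − 1177.50)/2 = 1220.25 px; top offset = 0.
Bottom-left is one-third across and two-thirds down within the crop:
x = 1220.25 + 1 × 1177.50/3 ≈ 1613; y = 0.00 + 2 × 785.00/3 ≈ 523.

(1613, 523)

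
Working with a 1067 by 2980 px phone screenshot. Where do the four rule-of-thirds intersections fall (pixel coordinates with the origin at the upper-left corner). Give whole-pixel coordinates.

(356, 993), (711, 993), (356, 1987), (711, 1987)

One third of 1067 is 355.67; one third of 2980 is 993.33.
Vertical third lines at x = 356 and x = 711; horizontal third lines at y = 993 and y = 1987.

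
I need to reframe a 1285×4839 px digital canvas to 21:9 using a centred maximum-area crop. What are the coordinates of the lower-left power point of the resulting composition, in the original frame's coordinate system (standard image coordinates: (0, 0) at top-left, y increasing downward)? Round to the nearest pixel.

1285/4839 < 21/9, so the 21:9 crop keeps the full width 1285 and trims height to 1285 × 9/21 = 550.71 px.
Top offset = (4839 − 550.71)/2 = 2144.14 px; left offset = 0.
Lower-left is one-third across and two-thirds down within the crop:
x = 0.00 + 1 × 1285.00/3 ≈ 428; y = 2144.14 + 2 × 550.71/3 ≈ 2511.

x = 428 px, y = 2511 px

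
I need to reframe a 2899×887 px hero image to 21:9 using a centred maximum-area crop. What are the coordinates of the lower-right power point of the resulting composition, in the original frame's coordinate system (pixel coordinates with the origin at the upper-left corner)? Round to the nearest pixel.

(1794, 591)

2899/887 > 21/9, so the 21:9 crop keeps the full height 887 and trims width to 887 × 21/9 = 2069.67 px.
Left offset = (2899 − 2069.67)/2 = 414.67 px; top offset = 0.
Lower-right is two-thirds across and two-thirds down within the crop:
x = 414.67 + 2 × 2069.67/3 ≈ 1794; y = 0.00 + 2 × 887.00/3 ≈ 591.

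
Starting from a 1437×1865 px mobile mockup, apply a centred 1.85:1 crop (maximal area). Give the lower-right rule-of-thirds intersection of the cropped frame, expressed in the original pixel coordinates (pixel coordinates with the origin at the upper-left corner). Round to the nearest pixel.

x = 958 px, y = 1062 px

1437/1865 < 1.85/1, so the 1.85:1 crop keeps the full width 1437 and trims height to 1437 × 1/1.85 = 776.76 px.
Top offset = (1865 − 776.76)/2 = 544.12 px; left offset = 0.
Lower-right is two-thirds across and two-thirds down within the crop:
x = 0.00 + 2 × 1437.00/3 ≈ 958; y = 544.12 + 2 × 776.76/3 ≈ 1062.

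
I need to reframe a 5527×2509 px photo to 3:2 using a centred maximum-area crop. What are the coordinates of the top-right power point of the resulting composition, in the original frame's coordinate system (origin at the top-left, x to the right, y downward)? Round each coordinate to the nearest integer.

x = 3391 px, y = 836 px

5527/2509 > 3/2, so the 3:2 crop keeps the full height 2509 and trims width to 2509 × 3/2 = 3763.50 px.
Left offset = (5527 − 3763.50)/2 = 881.75 px; top offset = 0.
Top-right is two-thirds across and one-third down within the crop:
x = 881.75 + 2 × 3763.50/3 ≈ 3391; y = 0.00 + 1 × 2509.00/3 ≈ 836.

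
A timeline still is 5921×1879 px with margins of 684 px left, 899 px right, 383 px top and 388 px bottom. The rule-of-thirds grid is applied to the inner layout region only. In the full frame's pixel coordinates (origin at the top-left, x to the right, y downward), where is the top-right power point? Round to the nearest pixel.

(3576, 752)

Content width = 5921 − 684 − 899 = 4338 px; content height = 1879 − 383 − 388 = 1108 px.
Top-right is two-thirds across and one-third down within the inner layout region.
x = 684 + 2 × 4338/3 = 684 + 2892.00 ≈ 3576
y = 383 + 1 × 1108/3 = 383 + 369.33 ≈ 752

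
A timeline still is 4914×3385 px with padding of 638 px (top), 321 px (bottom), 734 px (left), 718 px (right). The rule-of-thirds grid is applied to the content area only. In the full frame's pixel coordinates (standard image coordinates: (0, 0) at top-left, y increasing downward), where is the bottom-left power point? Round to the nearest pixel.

(1888, 2255)

Content width = 4914 − 734 − 718 = 3462 px; content height = 3385 − 638 − 321 = 2426 px.
Bottom-left is one-third across and two-thirds down within the content area.
x = 734 + 1 × 3462/3 = 734 + 1154.00 ≈ 1888
y = 638 + 2 × 2426/3 = 638 + 1617.33 ≈ 2255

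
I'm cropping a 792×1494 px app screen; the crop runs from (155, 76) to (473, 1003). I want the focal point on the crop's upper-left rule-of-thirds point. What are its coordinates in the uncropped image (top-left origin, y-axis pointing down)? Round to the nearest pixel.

Crop width = 473 − 155 = 318 px; one third is 106.00 px.
Crop height = 1003 − 76 = 927 px; one third is 309.00 px.
The upper-left point is one-third across and one-third down within the crop:
x = 155 + 1 × 106.00 ≈ 261; y = 76 + 1 × 309.00 ≈ 385.

x = 261 px, y = 385 px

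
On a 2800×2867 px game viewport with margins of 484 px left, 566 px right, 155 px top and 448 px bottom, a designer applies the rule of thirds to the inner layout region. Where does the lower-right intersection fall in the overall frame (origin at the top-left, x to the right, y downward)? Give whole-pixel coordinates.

Content width = 2800 − 484 − 566 = 1750 px; content height = 2867 − 155 − 448 = 2264 px.
Lower-right is two-thirds across and two-thirds down within the inner layout region.
x = 484 + 2 × 1750/3 = 484 + 1166.67 ≈ 1651
y = 155 + 2 × 2264/3 = 155 + 1509.33 ≈ 1664

(1651, 1664)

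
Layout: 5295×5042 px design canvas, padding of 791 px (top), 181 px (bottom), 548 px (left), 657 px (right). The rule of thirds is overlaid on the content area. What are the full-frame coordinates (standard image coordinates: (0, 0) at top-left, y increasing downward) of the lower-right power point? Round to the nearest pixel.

(3275, 3504)

Content width = 5295 − 548 − 657 = 4090 px; content height = 5042 − 791 − 181 = 4070 px.
Lower-right is two-thirds across and two-thirds down within the content area.
x = 548 + 2 × 4090/3 = 548 + 2726.67 ≈ 3275
y = 791 + 2 × 4070/3 = 791 + 2713.33 ≈ 3504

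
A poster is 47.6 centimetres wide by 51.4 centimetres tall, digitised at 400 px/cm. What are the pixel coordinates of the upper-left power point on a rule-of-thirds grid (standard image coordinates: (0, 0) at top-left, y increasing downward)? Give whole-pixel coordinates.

x = 6347 px, y = 6853 px

In pixels the canvas is 47.6 × 400 = 19040 wide and 51.4 × 400 = 20560 tall.
The upper-left point is one-third across and one-third down:
x = 1 × 19040/3 ≈ 6347; y = 1 × 20560/3 ≈ 6853.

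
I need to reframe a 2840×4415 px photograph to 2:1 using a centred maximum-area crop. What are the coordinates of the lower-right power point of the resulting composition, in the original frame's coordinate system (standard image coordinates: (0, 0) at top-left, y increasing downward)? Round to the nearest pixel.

x = 1893 px, y = 2444 px

2840/4415 < 2/1, so the 2:1 crop keeps the full width 2840 and trims height to 2840 × 1/2 = 1420.00 px.
Top offset = (4415 − 1420.00)/2 = 1497.50 px; left offset = 0.
Lower-right is two-thirds across and two-thirds down within the crop:
x = 0.00 + 2 × 2840.00/3 ≈ 1893; y = 1497.50 + 2 × 1420.00/3 ≈ 2444.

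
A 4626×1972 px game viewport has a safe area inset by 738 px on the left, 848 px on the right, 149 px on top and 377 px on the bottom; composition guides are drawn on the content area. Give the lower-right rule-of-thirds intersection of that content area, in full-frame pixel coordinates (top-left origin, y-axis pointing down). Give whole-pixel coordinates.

Content width = 4626 − 738 − 848 = 3040 px; content height = 1972 − 149 − 377 = 1446 px.
Lower-right is two-thirds across and two-thirds down within the content area.
x = 738 + 2 × 3040/3 = 738 + 2026.67 ≈ 2765
y = 149 + 2 × 1446/3 = 149 + 964.00 ≈ 1113

(2765, 1113)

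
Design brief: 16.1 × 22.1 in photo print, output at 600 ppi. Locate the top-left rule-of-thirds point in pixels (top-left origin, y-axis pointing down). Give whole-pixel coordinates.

In pixels the canvas is 16.1 × 600 = 9660 wide and 22.1 × 600 = 13260 tall.
The top-left point is one-third across and one-third down:
x = 1 × 9660/3 ≈ 3220; y = 1 × 13260/3 ≈ 4420.

x = 3220 px, y = 4420 px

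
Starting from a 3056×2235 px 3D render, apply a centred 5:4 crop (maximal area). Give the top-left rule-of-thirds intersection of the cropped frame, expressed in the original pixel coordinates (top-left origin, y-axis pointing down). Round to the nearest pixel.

3056/2235 > 5/4, so the 5:4 crop keeps the full height 2235 and trims width to 2235 × 5/4 = 2793.75 px.
Left offset = (3056 − 2793.75)/2 = 131.12 px; top offset = 0.
Top-left is one-third across and one-third down within the crop:
x = 131.12 + 1 × 2793.75/3 ≈ 1062; y = 0.00 + 1 × 2235.00/3 ≈ 745.

x = 1062 px, y = 745 px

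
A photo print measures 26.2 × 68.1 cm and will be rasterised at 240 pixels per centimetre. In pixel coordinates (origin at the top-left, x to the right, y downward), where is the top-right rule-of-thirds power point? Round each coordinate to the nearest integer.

In pixels the canvas is 26.2 × 240 = 6288 wide and 68.1 × 240 = 16344 tall.
The top-right point is two-thirds across and one-third down:
x = 2 × 6288/3 ≈ 4192; y = 1 × 16344/3 ≈ 5448.

x = 4192 px, y = 5448 px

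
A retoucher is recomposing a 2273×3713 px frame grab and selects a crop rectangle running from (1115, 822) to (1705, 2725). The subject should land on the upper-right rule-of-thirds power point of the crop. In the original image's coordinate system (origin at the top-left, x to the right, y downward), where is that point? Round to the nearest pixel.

Crop width = 1705 − 1115 = 590 px; one third is 196.67 px.
Crop height = 2725 − 822 = 1903 px; one third is 634.33 px.
The upper-right point is two-thirds across and one-third down within the crop:
x = 1115 + 2 × 196.67 ≈ 1508; y = 822 + 1 × 634.33 ≈ 1456.

x = 1508 px, y = 1456 px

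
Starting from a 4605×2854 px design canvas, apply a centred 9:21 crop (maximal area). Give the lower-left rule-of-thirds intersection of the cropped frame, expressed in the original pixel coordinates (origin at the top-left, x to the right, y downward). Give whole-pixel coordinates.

x = 2099 px, y = 1903 px

4605/2854 > 9/21, so the 9:21 crop keeps the full height 2854 and trims width to 2854 × 9/21 = 1223.14 px.
Left offset = (4605 − 1223.14)/2 = 1690.93 px; top offset = 0.
Lower-left is one-third across and two-thirds down within the crop:
x = 1690.93 + 1 × 1223.14/3 ≈ 2099; y = 0.00 + 2 × 2854.00/3 ≈ 1903.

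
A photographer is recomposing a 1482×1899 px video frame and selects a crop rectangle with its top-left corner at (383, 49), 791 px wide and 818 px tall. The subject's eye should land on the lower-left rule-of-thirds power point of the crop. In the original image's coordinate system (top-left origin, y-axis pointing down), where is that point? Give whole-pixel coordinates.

One third of the crop width 791 is 263.67 px.
One third of the crop height 818 is 272.67 px.
The lower-left point is one-third across and two-thirds down within the crop:
x = 383 + 1 × 263.67 ≈ 647; y = 49 + 2 × 272.67 ≈ 594.

x = 647 px, y = 594 px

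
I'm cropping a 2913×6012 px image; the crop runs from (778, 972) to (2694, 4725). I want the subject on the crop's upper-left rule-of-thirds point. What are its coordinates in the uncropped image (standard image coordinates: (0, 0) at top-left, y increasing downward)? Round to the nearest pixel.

Crop width = 2694 − 778 = 1916 px; one third is 638.67 px.
Crop height = 4725 − 972 = 3753 px; one third is 1251.00 px.
The upper-left point is one-third across and one-third down within the crop:
x = 778 + 1 × 638.67 ≈ 1417; y = 972 + 1 × 1251.00 ≈ 2223.

x = 1417 px, y = 2223 px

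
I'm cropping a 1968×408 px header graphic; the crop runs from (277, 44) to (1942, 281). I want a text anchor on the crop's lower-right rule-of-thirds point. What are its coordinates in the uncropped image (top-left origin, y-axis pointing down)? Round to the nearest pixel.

Crop width = 1942 − 277 = 1665 px; one third is 555.00 px.
Crop height = 281 − 44 = 237 px; one third is 79.00 px.
The lower-right point is two-thirds across and two-thirds down within the crop:
x = 277 + 2 × 555.00 ≈ 1387; y = 44 + 2 × 79.00 ≈ 202.

(1387, 202)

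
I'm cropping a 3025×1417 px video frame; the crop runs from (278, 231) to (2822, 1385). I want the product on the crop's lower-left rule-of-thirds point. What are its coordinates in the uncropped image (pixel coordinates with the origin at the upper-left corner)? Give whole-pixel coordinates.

Crop width = 2822 − 278 = 2544 px; one third is 848.00 px.
Crop height = 1385 − 231 = 1154 px; one third is 384.67 px.
The lower-left point is one-third across and two-thirds down within the crop:
x = 278 + 1 × 848.00 ≈ 1126; y = 231 + 2 × 384.67 ≈ 1000.

(1126, 1000)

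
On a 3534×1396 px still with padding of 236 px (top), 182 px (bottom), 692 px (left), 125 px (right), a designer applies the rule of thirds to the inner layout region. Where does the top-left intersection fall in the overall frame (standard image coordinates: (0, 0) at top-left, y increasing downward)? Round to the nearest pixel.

Content width = 3534 − 692 − 125 = 2717 px; content height = 1396 − 236 − 182 = 978 px.
Top-left is one-third across and one-third down within the inner layout region.
x = 692 + 1 × 2717/3 = 692 + 905.67 ≈ 1598
y = 236 + 1 × 978/3 = 236 + 326.00 ≈ 562

(1598, 562)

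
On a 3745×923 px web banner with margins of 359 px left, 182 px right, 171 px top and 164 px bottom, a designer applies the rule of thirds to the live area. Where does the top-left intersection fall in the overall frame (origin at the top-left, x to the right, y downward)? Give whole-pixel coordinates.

Content width = 3745 − 359 − 182 = 3204 px; content height = 923 − 171 − 164 = 588 px.
Top-left is one-third across and one-third down within the live area.
x = 359 + 1 × 3204/3 = 359 + 1068.00 ≈ 1427
y = 171 + 1 × 588/3 = 171 + 196.00 ≈ 367

x = 1427 px, y = 367 px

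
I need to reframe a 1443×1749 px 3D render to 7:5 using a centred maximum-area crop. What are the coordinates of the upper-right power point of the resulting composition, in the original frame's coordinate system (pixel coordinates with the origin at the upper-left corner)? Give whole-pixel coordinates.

(962, 703)

1443/1749 < 7/5, so the 7:5 crop keeps the full width 1443 and trims height to 1443 × 5/7 = 1030.71 px.
Top offset = (1749 − 1030.71)/2 = 359.14 px; left offset = 0.
Upper-right is two-thirds across and one-third down within the crop:
x = 0.00 + 2 × 1443.00/3 ≈ 962; y = 359.14 + 1 × 1030.71/3 ≈ 703.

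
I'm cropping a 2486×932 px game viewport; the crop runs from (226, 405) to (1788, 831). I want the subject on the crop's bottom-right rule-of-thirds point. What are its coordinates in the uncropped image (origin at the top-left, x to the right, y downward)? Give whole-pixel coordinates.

(1267, 689)

Crop width = 1788 − 226 = 1562 px; one third is 520.67 px.
Crop height = 831 − 405 = 426 px; one third is 142.00 px.
The bottom-right point is two-thirds across and two-thirds down within the crop:
x = 226 + 2 × 520.67 ≈ 1267; y = 405 + 2 × 142.00 ≈ 689.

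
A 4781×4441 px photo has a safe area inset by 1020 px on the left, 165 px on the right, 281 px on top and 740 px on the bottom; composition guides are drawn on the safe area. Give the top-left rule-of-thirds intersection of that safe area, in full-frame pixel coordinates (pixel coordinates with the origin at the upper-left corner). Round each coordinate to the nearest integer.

x = 2219 px, y = 1421 px

Content width = 4781 − 1020 − 165 = 3596 px; content height = 4441 − 281 − 740 = 3420 px.
Top-left is one-third across and one-third down within the safe area.
x = 1020 + 1 × 3596/3 = 1020 + 1198.67 ≈ 2219
y = 281 + 1 × 3420/3 = 281 + 1140.00 ≈ 1421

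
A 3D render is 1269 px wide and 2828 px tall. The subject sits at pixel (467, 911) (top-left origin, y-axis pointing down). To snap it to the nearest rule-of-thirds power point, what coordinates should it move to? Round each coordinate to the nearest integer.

x = 423 px, y = 943 px

Third lines: x ∈ {423, 846}, y ∈ {943, 1885}.
467 is closer to x = 423; 911 is closer to y = 943.
So the nearest intersection is the upper-left power point.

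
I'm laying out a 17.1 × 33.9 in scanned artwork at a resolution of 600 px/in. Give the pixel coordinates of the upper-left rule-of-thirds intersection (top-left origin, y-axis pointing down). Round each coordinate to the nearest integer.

x = 3420 px, y = 6780 px

In pixels the canvas is 17.1 × 600 = 10260 wide and 33.9 × 600 = 20340 tall.
The upper-left point is one-third across and one-third down:
x = 1 × 10260/3 ≈ 3420; y = 1 × 20340/3 ≈ 6780.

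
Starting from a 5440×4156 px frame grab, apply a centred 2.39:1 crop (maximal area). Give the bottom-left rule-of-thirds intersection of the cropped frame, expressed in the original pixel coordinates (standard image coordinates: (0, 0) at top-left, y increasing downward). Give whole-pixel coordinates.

5440/4156 < 2.39/1, so the 2.39:1 crop keeps the full width 5440 and trims height to 5440 × 1/2.39 = 2276.15 px.
Top offset = (4156 − 2276.15)/2 = 939.92 px; left offset = 0.
Bottom-left is one-third across and two-thirds down within the crop:
x = 0.00 + 1 × 5440.00/3 ≈ 1813; y = 939.92 + 2 × 2276.15/3 ≈ 2457.

(1813, 2457)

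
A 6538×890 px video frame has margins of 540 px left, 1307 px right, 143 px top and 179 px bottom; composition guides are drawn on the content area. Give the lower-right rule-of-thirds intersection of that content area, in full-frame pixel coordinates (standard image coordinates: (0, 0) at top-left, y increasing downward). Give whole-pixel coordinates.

Content width = 6538 − 540 − 1307 = 4691 px; content height = 890 − 143 − 179 = 568 px.
Lower-right is two-thirds across and two-thirds down within the content area.
x = 540 + 2 × 4691/3 = 540 + 3127.33 ≈ 3667
y = 143 + 2 × 568/3 = 143 + 378.67 ≈ 522

(3667, 522)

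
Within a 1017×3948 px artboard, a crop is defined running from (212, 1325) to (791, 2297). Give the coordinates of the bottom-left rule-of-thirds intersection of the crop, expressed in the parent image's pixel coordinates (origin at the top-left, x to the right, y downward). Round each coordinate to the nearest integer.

Crop width = 791 − 212 = 579 px; one third is 193.00 px.
Crop height = 2297 − 1325 = 972 px; one third is 324.00 px.
The bottom-left point is one-third across and two-thirds down within the crop:
x = 212 + 1 × 193.00 ≈ 405; y = 1325 + 2 × 324.00 ≈ 1973.

(405, 1973)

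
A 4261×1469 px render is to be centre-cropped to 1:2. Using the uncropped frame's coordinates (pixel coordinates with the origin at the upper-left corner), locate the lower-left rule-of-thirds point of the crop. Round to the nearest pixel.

(2008, 979)

4261/1469 > 1/2, so the 1:2 crop keeps the full height 1469 and trims width to 1469 × 1/2 = 734.50 px.
Left offset = (4261 − 734.50)/2 = 1763.25 px; top offset = 0.
Lower-left is one-third across and two-thirds down within the crop:
x = 1763.25 + 1 × 734.50/3 ≈ 2008; y = 0.00 + 2 × 1469.00/3 ≈ 979.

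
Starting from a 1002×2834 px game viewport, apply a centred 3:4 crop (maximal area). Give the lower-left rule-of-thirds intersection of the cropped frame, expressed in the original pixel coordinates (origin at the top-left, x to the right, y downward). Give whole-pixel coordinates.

1002/2834 < 3/4, so the 3:4 crop keeps the full width 1002 and trims height to 1002 × 4/3 = 1336.00 px.
Top offset = (2834 − 1336.00)/2 = 749.00 px; left offset = 0.
Lower-left is one-third across and two-thirds down within the crop:
x = 0.00 + 1 × 1002.00/3 ≈ 334; y = 749.00 + 2 × 1336.00/3 ≈ 1640.

x = 334 px, y = 1640 px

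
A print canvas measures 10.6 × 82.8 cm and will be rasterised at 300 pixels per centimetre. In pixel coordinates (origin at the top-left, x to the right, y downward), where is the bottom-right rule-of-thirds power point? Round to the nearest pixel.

x = 2120 px, y = 16560 px

In pixels the canvas is 10.6 × 300 = 3180 wide and 82.8 × 300 = 24840 tall.
The bottom-right point is two-thirds across and two-thirds down:
x = 2 × 3180/3 ≈ 2120; y = 2 × 24840/3 ≈ 16560.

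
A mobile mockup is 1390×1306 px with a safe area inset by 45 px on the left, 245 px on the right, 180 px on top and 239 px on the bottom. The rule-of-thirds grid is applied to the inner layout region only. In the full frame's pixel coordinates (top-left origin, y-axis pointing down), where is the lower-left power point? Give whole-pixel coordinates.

Content width = 1390 − 45 − 245 = 1100 px; content height = 1306 − 180 − 239 = 887 px.
Lower-left is one-third across and two-thirds down within the inner layout region.
x = 45 + 1 × 1100/3 = 45 + 366.67 ≈ 412
y = 180 + 2 × 887/3 = 180 + 591.33 ≈ 771

x = 412 px, y = 771 px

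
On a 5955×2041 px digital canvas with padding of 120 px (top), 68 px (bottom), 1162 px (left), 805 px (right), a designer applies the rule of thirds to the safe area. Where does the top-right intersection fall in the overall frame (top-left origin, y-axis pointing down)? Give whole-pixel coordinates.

Content width = 5955 − 1162 − 805 = 3988 px; content height = 2041 − 120 − 68 = 1853 px.
Top-right is two-thirds across and one-third down within the safe area.
x = 1162 + 2 × 3988/3 = 1162 + 2658.67 ≈ 3821
y = 120 + 1 × 1853/3 = 120 + 617.67 ≈ 738

x = 3821 px, y = 738 px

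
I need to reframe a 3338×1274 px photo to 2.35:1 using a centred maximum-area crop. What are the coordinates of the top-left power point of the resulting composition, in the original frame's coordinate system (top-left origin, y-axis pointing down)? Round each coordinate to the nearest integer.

3338/1274 > 2.35/1, so the 2.35:1 crop keeps the full height 1274 and trims width to 1274 × 2.35/1 = 2993.90 px.
Left offset = (3338 − 2993.90)/2 = 172.05 px; top offset = 0.
Top-left is one-third across and one-third down within the crop:
x = 172.05 + 1 × 2993.90/3 ≈ 1170; y = 0.00 + 1 × 1274.00/3 ≈ 425.

x = 1170 px, y = 425 px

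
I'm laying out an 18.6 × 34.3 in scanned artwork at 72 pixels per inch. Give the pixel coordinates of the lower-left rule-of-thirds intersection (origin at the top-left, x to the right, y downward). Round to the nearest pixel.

In pixels the canvas is 18.6 × 72 = 1339.2 wide and 34.3 × 72 = 2469.6 tall.
The lower-left point is one-third across and two-thirds down:
x = 1 × 1339.2/3 ≈ 446; y = 2 × 2469.6/3 ≈ 1646.

(446, 1646)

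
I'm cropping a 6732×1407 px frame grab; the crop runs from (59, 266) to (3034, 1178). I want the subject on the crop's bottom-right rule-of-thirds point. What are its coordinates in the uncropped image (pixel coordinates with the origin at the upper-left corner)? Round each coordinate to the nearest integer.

(2042, 874)

Crop width = 3034 − 59 = 2975 px; one third is 991.67 px.
Crop height = 1178 − 266 = 912 px; one third is 304.00 px.
The bottom-right point is two-thirds across and two-thirds down within the crop:
x = 59 + 2 × 991.67 ≈ 2042; y = 266 + 2 × 304.00 ≈ 874.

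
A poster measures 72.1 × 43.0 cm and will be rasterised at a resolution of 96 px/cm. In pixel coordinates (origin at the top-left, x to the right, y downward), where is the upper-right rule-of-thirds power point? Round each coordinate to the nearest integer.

(4614, 1376)

In pixels the canvas is 72.1 × 96 = 6921.6 wide and 43.0 × 96 = 4128 tall.
The upper-right point is two-thirds across and one-third down:
x = 2 × 6921.6/3 ≈ 4614; y = 1 × 4128/3 ≈ 1376.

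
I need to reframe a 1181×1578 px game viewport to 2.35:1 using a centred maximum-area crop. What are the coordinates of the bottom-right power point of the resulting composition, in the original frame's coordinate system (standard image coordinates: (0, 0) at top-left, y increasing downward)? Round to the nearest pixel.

(787, 873)

1181/1578 < 2.35/1, so the 2.35:1 crop keeps the full width 1181 and trims height to 1181 × 1/2.35 = 502.55 px.
Top offset = (1578 − 502.55)/2 = 537.72 px; left offset = 0.
Bottom-right is two-thirds across and two-thirds down within the crop:
x = 0.00 + 2 × 1181.00/3 ≈ 787; y = 537.72 + 2 × 502.55/3 ≈ 873.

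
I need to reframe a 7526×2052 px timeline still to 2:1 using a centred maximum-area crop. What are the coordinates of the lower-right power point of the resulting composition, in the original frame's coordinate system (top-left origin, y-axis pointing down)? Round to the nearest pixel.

x = 4447 px, y = 1368 px

7526/2052 > 2/1, so the 2:1 crop keeps the full height 2052 and trims width to 2052 × 2/1 = 4104.00 px.
Left offset = (7526 − 4104.00)/2 = 1711.00 px; top offset = 0.
Lower-right is two-thirds across and two-thirds down within the crop:
x = 1711.00 + 2 × 4104.00/3 ≈ 4447; y = 0.00 + 2 × 2052.00/3 ≈ 1368.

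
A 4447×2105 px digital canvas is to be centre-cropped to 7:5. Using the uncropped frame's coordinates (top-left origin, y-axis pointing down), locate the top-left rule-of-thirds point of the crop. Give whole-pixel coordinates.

4447/2105 > 7/5, so the 7:5 crop keeps the full height 2105 and trims width to 2105 × 7/5 = 2947.00 px.
Left offset = (4447 − 2947.00)/2 = 750.00 px; top offset = 0.
Top-left is one-third across and one-third down within the crop:
x = 750.00 + 1 × 2947.00/3 ≈ 1732; y = 0.00 + 1 × 2105.00/3 ≈ 702.

(1732, 702)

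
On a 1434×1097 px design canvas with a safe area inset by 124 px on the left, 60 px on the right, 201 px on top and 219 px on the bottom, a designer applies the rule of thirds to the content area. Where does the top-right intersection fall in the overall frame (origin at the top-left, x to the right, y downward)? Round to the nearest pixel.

Content width = 1434 − 124 − 60 = 1250 px; content height = 1097 − 201 − 219 = 677 px.
Top-right is two-thirds across and one-third down within the content area.
x = 124 + 2 × 1250/3 = 124 + 833.33 ≈ 957
y = 201 + 1 × 677/3 = 201 + 225.67 ≈ 427

x = 957 px, y = 427 px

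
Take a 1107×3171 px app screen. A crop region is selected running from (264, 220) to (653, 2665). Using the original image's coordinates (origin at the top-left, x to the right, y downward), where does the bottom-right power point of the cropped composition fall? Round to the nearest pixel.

x = 523 px, y = 1850 px

Crop width = 653 − 264 = 389 px; one third is 129.67 px.
Crop height = 2665 − 220 = 2445 px; one third is 815.00 px.
The bottom-right point is two-thirds across and two-thirds down within the crop:
x = 264 + 2 × 129.67 ≈ 523; y = 220 + 2 × 815.00 ≈ 1850.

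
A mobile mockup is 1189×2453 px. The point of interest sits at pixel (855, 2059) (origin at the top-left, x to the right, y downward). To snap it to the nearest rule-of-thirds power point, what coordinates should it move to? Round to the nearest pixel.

Third lines: x ∈ {396, 793}, y ∈ {818, 1635}.
855 is closer to x = 793; 2059 is closer to y = 1635.
So the nearest intersection is the lower-right power point.

x = 793 px, y = 1635 px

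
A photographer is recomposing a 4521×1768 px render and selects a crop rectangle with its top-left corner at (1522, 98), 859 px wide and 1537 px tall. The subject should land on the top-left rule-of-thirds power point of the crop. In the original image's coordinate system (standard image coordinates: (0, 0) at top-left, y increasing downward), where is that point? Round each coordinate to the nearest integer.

One third of the crop width 859 is 286.33 px.
One third of the crop height 1537 is 512.33 px.
The top-left point is one-third across and one-third down within the crop:
x = 1522 + 1 × 286.33 ≈ 1808; y = 98 + 1 × 512.33 ≈ 610.

(1808, 610)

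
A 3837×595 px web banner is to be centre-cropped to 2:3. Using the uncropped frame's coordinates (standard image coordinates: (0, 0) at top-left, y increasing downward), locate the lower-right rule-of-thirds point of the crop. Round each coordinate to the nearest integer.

3837/595 > 2/3, so the 2:3 crop keeps the full height 595 and trims width to 595 × 2/3 = 396.67 px.
Left offset = (3837 − 396.67)/2 = 1720.17 px; top offset = 0.
Lower-right is two-thirds across and two-thirds down within the crop:
x = 1720.17 + 2 × 396.67/3 ≈ 1985; y = 0.00 + 2 × 595.00/3 ≈ 397.

x = 1985 px, y = 397 px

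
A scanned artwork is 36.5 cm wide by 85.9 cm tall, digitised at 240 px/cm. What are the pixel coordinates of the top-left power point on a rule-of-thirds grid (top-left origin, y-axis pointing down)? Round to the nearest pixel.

(2920, 6872)

In pixels the canvas is 36.5 × 240 = 8760 wide and 85.9 × 240 = 20616 tall.
The top-left point is one-third across and one-third down:
x = 1 × 8760/3 ≈ 2920; y = 1 × 20616/3 ≈ 6872.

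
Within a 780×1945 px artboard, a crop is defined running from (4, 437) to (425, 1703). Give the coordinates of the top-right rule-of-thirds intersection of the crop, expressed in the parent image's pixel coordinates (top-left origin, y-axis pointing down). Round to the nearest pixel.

Crop width = 425 − 4 = 421 px; one third is 140.33 px.
Crop height = 1703 − 437 = 1266 px; one third is 422.00 px.
The top-right point is two-thirds across and one-third down within the crop:
x = 4 + 2 × 140.33 ≈ 285; y = 437 + 1 × 422.00 ≈ 859.

x = 285 px, y = 859 px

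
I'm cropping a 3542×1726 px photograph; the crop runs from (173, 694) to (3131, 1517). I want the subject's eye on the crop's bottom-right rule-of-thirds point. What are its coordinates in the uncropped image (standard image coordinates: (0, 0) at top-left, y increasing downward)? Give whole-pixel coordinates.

Crop width = 3131 − 173 = 2958 px; one third is 986.00 px.
Crop height = 1517 − 694 = 823 px; one third is 274.33 px.
The bottom-right point is two-thirds across and two-thirds down within the crop:
x = 173 + 2 × 986.00 ≈ 2145; y = 694 + 2 × 274.33 ≈ 1243.

x = 2145 px, y = 1243 px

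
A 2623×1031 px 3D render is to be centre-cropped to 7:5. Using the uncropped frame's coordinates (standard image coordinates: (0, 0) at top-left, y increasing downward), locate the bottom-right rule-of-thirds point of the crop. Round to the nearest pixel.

2623/1031 > 7/5, so the 7:5 crop keeps the full height 1031 and trims width to 1031 × 7/5 = 1443.40 px.
Left offset = (2623 − 1443.40)/2 = 589.80 px; top offset = 0.
Bottom-right is two-thirds across and two-thirds down within the crop:
x = 589.80 + 2 × 1443.40/3 ≈ 1552; y = 0.00 + 2 × 1031.00/3 ≈ 687.

(1552, 687)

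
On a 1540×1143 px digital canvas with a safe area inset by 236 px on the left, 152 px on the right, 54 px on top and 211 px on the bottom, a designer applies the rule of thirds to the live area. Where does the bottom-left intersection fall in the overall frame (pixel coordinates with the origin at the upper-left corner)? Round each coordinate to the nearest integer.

(620, 639)

Content width = 1540 − 236 − 152 = 1152 px; content height = 1143 − 54 − 211 = 878 px.
Bottom-left is one-third across and two-thirds down within the live area.
x = 236 + 1 × 1152/3 = 236 + 384.00 ≈ 620
y = 54 + 2 × 878/3 = 54 + 585.33 ≈ 639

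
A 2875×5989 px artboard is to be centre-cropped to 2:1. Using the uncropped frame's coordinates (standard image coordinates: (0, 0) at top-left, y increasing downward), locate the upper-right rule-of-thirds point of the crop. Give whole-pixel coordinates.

2875/5989 < 2/1, so the 2:1 crop keeps the full width 2875 and trims height to 2875 × 1/2 = 1437.50 px.
Top offset = (5989 − 1437.50)/2 = 2275.75 px; left offset = 0.
Upper-right is two-thirds across and one-third down within the crop:
x = 0.00 + 2 × 2875.00/3 ≈ 1917; y = 2275.75 + 1 × 1437.50/3 ≈ 2755.

(1917, 2755)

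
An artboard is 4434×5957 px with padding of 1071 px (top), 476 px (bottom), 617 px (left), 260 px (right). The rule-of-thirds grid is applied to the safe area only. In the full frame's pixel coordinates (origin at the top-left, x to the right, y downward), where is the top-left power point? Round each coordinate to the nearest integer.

(1803, 2541)

Content width = 4434 − 617 − 260 = 3557 px; content height = 5957 − 1071 − 476 = 4410 px.
Top-left is one-third across and one-third down within the safe area.
x = 617 + 1 × 3557/3 = 617 + 1185.67 ≈ 1803
y = 1071 + 1 × 4410/3 = 1071 + 1470.00 ≈ 2541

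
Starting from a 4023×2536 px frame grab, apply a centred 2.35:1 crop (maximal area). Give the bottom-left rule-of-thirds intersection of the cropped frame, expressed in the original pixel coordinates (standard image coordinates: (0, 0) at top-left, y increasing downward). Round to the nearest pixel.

4023/2536 < 2.35/1, so the 2.35:1 crop keeps the full width 4023 and trims height to 4023 × 1/2.35 = 1711.91 px.
Top offset = (2536 − 1711.91)/2 = 412.04 px; left offset = 0.
Bottom-left is one-third across and two-thirds down within the crop:
x = 0.00 + 1 × 4023.00/3 ≈ 1341; y = 412.04 + 2 × 1711.91/3 ≈ 1553.

x = 1341 px, y = 1553 px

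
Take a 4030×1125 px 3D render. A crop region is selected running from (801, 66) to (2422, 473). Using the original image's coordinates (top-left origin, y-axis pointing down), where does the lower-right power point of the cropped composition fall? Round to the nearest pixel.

Crop width = 2422 − 801 = 1621 px; one third is 540.33 px.
Crop height = 473 − 66 = 407 px; one third is 135.67 px.
The lower-right point is two-thirds across and two-thirds down within the crop:
x = 801 + 2 × 540.33 ≈ 1882; y = 66 + 2 × 135.67 ≈ 337.

(1882, 337)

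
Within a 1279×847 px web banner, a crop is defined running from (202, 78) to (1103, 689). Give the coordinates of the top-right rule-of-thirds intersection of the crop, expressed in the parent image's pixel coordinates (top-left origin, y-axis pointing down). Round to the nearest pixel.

(803, 282)

Crop width = 1103 − 202 = 901 px; one third is 300.33 px.
Crop height = 689 − 78 = 611 px; one third is 203.67 px.
The top-right point is two-thirds across and one-third down within the crop:
x = 202 + 2 × 300.33 ≈ 803; y = 78 + 1 × 203.67 ≈ 282.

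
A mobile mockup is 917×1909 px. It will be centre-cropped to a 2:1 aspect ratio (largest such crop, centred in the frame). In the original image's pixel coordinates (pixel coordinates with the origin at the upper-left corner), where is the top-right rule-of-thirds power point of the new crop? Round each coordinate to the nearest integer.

(611, 878)

917/1909 < 2/1, so the 2:1 crop keeps the full width 917 and trims height to 917 × 1/2 = 458.50 px.
Top offset = (1909 − 458.50)/2 = 725.25 px; left offset = 0.
Top-right is two-thirds across and one-third down within the crop:
x = 0.00 + 2 × 917.00/3 ≈ 611; y = 725.25 + 1 × 458.50/3 ≈ 878.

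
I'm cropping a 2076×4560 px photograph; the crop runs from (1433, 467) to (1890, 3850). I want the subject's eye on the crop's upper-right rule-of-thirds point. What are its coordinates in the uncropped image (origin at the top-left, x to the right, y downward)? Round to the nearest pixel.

x = 1738 px, y = 1595 px

Crop width = 1890 − 1433 = 457 px; one third is 152.33 px.
Crop height = 3850 − 467 = 3383 px; one third is 1127.67 px.
The upper-right point is two-thirds across and one-third down within the crop:
x = 1433 + 2 × 152.33 ≈ 1738; y = 467 + 1 × 1127.67 ≈ 1595.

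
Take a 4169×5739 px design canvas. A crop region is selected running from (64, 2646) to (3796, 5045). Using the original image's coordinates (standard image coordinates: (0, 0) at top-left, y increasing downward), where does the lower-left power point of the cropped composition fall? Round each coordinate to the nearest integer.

(1308, 4245)

Crop width = 3796 − 64 = 3732 px; one third is 1244.00 px.
Crop height = 5045 − 2646 = 2399 px; one third is 799.67 px.
The lower-left point is one-third across and two-thirds down within the crop:
x = 64 + 1 × 1244.00 ≈ 1308; y = 2646 + 2 × 799.67 ≈ 4245.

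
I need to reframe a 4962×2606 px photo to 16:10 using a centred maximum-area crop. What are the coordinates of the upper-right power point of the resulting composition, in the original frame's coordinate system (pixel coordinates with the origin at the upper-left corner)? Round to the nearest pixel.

4962/2606 > 16/10, so the 16:10 crop keeps the full height 2606 and trims width to 2606 × 16/10 = 4169.60 px.
Left offset = (4962 − 4169.60)/2 = 396.20 px; top offset = 0.
Upper-right is two-thirds across and one-third down within the crop:
x = 396.20 + 2 × 4169.60/3 ≈ 3176; y = 0.00 + 1 × 2606.00/3 ≈ 869.

(3176, 869)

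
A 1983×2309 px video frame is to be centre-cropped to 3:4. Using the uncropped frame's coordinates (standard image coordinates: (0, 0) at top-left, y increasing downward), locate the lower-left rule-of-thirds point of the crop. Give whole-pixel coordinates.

1983/2309 > 3/4, so the 3:4 crop keeps the full height 2309 and trims width to 2309 × 3/4 = 1731.75 px.
Left offset = (1983 − 1731.75)/2 = 125.62 px; top offset = 0.
Lower-left is one-third across and two-thirds down within the crop:
x = 125.62 + 1 × 1731.75/3 ≈ 703; y = 0.00 + 2 × 2309.00/3 ≈ 1539.

(703, 1539)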